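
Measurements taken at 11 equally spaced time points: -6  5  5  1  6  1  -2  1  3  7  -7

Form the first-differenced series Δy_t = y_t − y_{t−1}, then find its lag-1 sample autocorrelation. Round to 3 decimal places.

-0.192

First differences Δy: 11, 0, -4, 5, -5, -3, 3, 2, 4, -14
Mean of differences = -0.1000
Numerator Σ(Δy_t−Δȳ)(Δy_{t+1}−Δȳ) = -80.8100
Denominator Σ(Δy_t−Δȳ)² = 420.9000
r_1(Δy) = -80.8100 / 420.9000 = -0.192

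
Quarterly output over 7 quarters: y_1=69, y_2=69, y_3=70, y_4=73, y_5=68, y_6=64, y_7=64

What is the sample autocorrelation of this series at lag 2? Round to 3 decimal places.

Mean ȳ = (69 + 69 + 70 + 73 + 68 + 64 + 64)/7 = 68.1429
Σ(y_t−ȳ)(y_{t+2}−ȳ) = (1.5918) + (4.1633) + (-0.2653) + (-20.1224) + (0.5918) = -14.0408
Denominator Σ(y_t−ȳ)² = 62.8571
r_2 = -14.0408 / 62.8571 = -0.223

-0.223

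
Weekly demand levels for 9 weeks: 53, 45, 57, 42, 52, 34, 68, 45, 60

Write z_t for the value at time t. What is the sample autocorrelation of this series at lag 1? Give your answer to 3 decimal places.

Mean z̄ = (53 + 45 + 57 + 42 + 52 + 34 + 68 + 45 + 60)/9 = 50.6667
Numerator Σ_{t=1}^{8}(z_t−z̄)(z_{t+1}−z̄) = -577.7778
Denominator Σ(z_t−z̄)² = 852.0000
r_1 = -577.7778 / 852.0000 = -0.678

-0.678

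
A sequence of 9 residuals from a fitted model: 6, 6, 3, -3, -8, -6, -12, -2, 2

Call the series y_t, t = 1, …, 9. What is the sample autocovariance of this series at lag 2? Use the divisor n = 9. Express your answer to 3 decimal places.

Mean ȳ = (6 + 6 + 3 − 3 − 8 − 6 − 12 − 2 + 2)/9 = -1.5556
Σ_{t=1}^{7}(y_t−ȳ)(y_{t+2}−ȳ) = 32.7160
γ_2 = 32.7160 / 9 = 3.635

3.635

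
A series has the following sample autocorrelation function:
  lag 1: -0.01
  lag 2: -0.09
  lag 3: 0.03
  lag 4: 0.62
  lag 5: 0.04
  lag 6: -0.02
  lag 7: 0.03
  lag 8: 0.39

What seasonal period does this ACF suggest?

The largest autocorrelation is r_4 = 0.62, with a weaker echo at lag 8 (0.39); the remaining lags stay at or below 0.04.
The dominant spike at lag 4 indicates a seasonal period of 4.

4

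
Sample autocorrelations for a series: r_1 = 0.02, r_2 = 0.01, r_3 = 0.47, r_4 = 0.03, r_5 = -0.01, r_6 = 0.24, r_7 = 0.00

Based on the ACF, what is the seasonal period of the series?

The largest autocorrelation is r_3 = 0.47, with a weaker echo at lag 6 (0.24); the remaining lags stay at or below 0.03.
The dominant spike at lag 3 indicates a seasonal period of 3.

3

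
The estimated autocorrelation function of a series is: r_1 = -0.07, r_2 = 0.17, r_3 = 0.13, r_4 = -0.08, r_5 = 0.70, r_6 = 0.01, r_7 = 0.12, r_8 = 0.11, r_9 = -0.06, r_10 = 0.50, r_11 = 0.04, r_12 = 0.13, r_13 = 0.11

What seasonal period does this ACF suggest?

5

The largest autocorrelation is r_5 = 0.70, with a weaker echo at lag 10 (0.50); the remaining lags stay at or below 0.17.
The dominant spike at lag 5 indicates a seasonal period of 5.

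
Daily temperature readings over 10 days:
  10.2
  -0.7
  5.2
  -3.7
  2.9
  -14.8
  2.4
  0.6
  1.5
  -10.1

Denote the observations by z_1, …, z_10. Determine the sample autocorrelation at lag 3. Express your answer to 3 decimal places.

-0.376

Mean z̄ = (10.2 − 0.7 + 5.2 − 3.7 + 2.9 − 14.8 + 2.4 + 0.6 + 1.5 − 10.1)/10 = -0.6500
Σ(z_t−z̄)(z_{t+3}−z̄) = (-33.0925) + (-0.1775) + (-82.7775) + (-9.3025) + (4.4375) + (-30.4225) + (-28.8225) = -180.1575
Denominator Σ(z_t−z̄)² = 478.8650
r_3 = -180.1575 / 478.8650 = -0.376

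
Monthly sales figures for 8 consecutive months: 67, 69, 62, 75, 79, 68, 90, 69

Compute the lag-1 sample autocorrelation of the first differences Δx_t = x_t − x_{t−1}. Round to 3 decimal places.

First differences Δx: 2, -7, 13, 4, -11, 22, -21
Mean of differences = 0.2857
Numerator Σ(Δx_t−Δx̄)(Δx_{t+1}−Δx̄) = -807.0816
Denominator Σ(Δx_t−Δx̄)² = 1283.4286
r_1(Δx) = -807.0816 / 1283.4286 = -0.629

-0.629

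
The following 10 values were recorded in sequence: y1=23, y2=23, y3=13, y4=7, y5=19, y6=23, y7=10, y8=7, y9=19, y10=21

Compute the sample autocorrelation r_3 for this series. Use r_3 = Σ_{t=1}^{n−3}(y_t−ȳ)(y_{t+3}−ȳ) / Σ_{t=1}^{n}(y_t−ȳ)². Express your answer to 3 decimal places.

Mean ȳ = (23 + 23 + 13 + 7 + 19 + 23 + 10 + 7 + 19 + 21)/10 = 16.5000
Σ(y_t−ȳ)(y_{t+3}−ȳ) = (-61.7500) + (16.2500) + (-22.7500) + (61.7500) + (-23.7500) + (16.2500) + (-29.2500) = -43.2500
Denominator Σ(y_t−ȳ)² = 394.5000
r_3 = -43.2500 / 394.5000 = -0.110

-0.110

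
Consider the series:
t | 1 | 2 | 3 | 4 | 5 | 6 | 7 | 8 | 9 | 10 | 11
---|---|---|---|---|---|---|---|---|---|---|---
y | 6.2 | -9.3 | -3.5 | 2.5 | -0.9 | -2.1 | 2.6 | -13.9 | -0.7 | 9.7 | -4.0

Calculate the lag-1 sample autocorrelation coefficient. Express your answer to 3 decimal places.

-0.298

Mean ȳ = (6.2 − 9.3 − 3.5 + 2.5 − 0.9 − 2.1 + 2.6 − 13.9 − 0.7 + 9.7 − 4.0)/11 = -1.2182
Numerator Σ_{t=1}^{10}(y_t−ȳ)(y_{t+1}−ȳ) = -132.1676
Denominator Σ(y_t−ȳ)² = 442.8764
r_1 = -132.1676 / 442.8764 = -0.298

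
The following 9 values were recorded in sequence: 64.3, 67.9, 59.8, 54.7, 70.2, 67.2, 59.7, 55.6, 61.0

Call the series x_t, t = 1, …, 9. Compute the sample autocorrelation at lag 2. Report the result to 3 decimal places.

-0.646

Mean x̄ = (64.3 + 67.9 + 59.8 + 54.7 + 70.2 + 67.2 + 59.7 + 55.6 + 61.0)/9 = 62.2667
Σ(x_t−x̄)(x_{t+2}−x̄) = (-5.0156) + (-42.6256) + (-19.5689) + (-37.3289) + (-20.3622) + (-32.8889) + (3.2511) = -154.5389
Denominator Σ(x_t−x̄)² = 239.1200
r_2 = -154.5389 / 239.1200 = -0.646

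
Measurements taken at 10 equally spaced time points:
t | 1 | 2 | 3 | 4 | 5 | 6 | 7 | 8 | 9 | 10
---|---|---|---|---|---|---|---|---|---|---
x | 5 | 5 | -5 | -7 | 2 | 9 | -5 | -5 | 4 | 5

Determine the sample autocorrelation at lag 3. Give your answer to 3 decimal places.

Mean x̄ = (5 + 5 − 5 − 7 + 2 + 9 − 5 − 5 + 4 + 5)/10 = 0.8000
Σ(x_t−x̄)(x_{t+3}−x̄) = (-32.7600) + (5.0400) + (-47.5600) + (45.2400) + (-6.9600) + (26.2400) + (-24.3600) = -35.1200
Denominator Σ(x_t−x̄)² = 293.6000
r_3 = -35.1200 / 293.6000 = -0.120

-0.120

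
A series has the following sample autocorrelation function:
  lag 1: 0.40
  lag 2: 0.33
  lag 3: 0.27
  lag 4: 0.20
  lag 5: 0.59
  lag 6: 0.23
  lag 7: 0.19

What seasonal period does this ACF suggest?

5

The largest autocorrelation is r_5 = 0.59; the remaining lags stay at or below 0.40. The elevated value at lag 1 (0.40), dropping to 0.33 at lag 2, reflects decaying short-term dependence rather than seasonality.
The dominant spike at lag 5 indicates a seasonal period of 5.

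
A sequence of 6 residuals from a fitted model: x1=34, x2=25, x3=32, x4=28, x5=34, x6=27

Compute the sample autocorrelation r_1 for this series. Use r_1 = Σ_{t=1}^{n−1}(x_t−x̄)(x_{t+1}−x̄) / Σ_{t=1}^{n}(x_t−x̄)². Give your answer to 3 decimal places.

-0.730

Mean x̄ = (34 + 25 + 32 + 28 + 34 + 27)/6 = 30.0000
Numerator Σ_{t=1}^{5}(x_t−x̄)(x_{t+1}−x̄) = -54.0000
Denominator Σ(x_t−x̄)² = 74.0000
r_1 = -54.0000 / 74.0000 = -0.730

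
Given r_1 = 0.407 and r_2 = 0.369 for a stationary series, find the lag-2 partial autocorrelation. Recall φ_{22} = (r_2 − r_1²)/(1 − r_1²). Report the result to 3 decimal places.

0.244

φ_{22} = (r_2 − r_1²) / (1 − r_1²)
r_1² = (0.407)² = 0.165649
Numerator = 0.369 − 0.1656 = 0.2034; denominator = 1 − 0.1656 = 0.8344
φ_{22} = 0.2034 / 0.8344 = 0.244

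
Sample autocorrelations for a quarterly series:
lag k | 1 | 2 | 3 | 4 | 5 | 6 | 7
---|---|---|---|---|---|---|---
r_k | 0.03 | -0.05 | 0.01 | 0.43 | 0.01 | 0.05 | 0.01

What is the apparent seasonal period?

4

The largest autocorrelation is r_4 = 0.43; the remaining lags stay at or below 0.05.
The dominant spike at lag 4 indicates a seasonal period of 4.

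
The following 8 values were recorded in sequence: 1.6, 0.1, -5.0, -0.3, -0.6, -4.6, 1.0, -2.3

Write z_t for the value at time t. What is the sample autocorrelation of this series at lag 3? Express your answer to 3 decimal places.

0.413

Mean z̄ = (1.6 + 0.1 − 5.0 − 0.3 − 0.6 − 4.6 + 1.0 − 2.3)/8 = -1.2625
Numerator Σ_{t=1}^{5}(z_t−z̄)(z_{t+3}−z̄) = 17.6220
Denominator Σ(z_t−z̄)² = 42.7188
r_3 = 17.6220 / 42.7188 = 0.413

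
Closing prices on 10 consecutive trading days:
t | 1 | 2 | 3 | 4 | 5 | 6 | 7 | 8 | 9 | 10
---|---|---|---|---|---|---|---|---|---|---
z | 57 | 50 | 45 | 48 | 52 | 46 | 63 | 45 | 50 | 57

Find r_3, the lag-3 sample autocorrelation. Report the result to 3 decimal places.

0.136

Mean z̄ = (57 + 50 + 45 + 48 + 52 + 46 + 63 + 45 + 50 + 57)/10 = 51.3000
Σ(z_t−z̄)(z_{t+3}−z̄) = (-18.8100) + (-0.9100) + (33.3900) + (-38.6100) + (-4.4100) + (6.8900) + (66.6900) = 44.2300
Denominator Σ(z_t−z̄)² = 324.1000
r_3 = 44.2300 / 324.1000 = 0.136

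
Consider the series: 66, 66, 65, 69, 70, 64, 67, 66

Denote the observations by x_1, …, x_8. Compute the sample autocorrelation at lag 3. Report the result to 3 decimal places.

-0.020

Mean x̄ = (66 + 66 + 65 + 69 + 70 + 64 + 67 + 66)/8 = 66.6250
Σ(x_t−x̄)(x_{t+3}−x̄) = (-1.4844) + (-2.1094) + (4.2656) + (0.8906) + (-2.1094) = -0.5469
Denominator Σ(x_t−x̄)² = 27.8750
r_3 = -0.5469 / 27.8750 = -0.020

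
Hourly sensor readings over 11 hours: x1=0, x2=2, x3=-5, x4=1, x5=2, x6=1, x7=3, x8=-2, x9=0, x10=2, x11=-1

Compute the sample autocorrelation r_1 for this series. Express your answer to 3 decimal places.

Mean x̄ = (0 + 2 − 5 + 1 + 2 + 1 + 3 − 2 + 0 + 2 − 1)/11 = 0.2727
Numerator Σ_{t=1}^{10}(x_t−x̄)(x_{t+1}−x̄) = -17.1653
Denominator Σ(x_t−x̄)² = 52.1818
r_1 = -17.1653 / 52.1818 = -0.329

-0.329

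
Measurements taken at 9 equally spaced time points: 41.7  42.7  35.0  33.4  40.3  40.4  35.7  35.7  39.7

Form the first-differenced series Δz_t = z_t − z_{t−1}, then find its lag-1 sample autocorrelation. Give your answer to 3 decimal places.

-0.054

First differences Δz: 1.0, -7.7, -1.6, 6.9, 0.1, -4.7, 0.0, 4.0
Mean of differences = -0.2500
Numerator Σ(Δz_t−Δz̄)(Δz_{t+1}−Δz̄) = -8.0125
Denominator Σ(Δz_t−Δz̄)² = 148.0600
r_1(Δz) = -8.0125 / 148.0600 = -0.054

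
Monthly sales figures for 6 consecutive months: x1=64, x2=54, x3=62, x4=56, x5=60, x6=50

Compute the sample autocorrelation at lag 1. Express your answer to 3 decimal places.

Mean x̄ = (64 + 54 + 62 + 56 + 60 + 50)/6 = 57.6667
Numerator Σ_{t=1}^{5}(x_t−x̄)(x_{t+1}−x̄) = -68.1111
Denominator Σ(x_t−x̄)² = 139.3333
r_1 = -68.1111 / 139.3333 = -0.489

-0.489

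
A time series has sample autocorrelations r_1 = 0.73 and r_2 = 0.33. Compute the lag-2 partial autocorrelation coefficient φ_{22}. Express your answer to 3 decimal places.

-0.434

φ_{22} = (r_2 − r_1²) / (1 − r_1²)
r_1² = (0.73)² = 0.5329
Numerator = 0.33 − 0.5329 = -0.2029; denominator = 1 − 0.5329 = 0.4671
φ_{22} = -0.2029 / 0.4671 = -0.434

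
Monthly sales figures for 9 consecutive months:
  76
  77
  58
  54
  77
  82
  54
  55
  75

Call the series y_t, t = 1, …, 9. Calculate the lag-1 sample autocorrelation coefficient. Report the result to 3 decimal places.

Mean ȳ = (76 + 77 + 58 + 54 + 77 + 82 + 54 + 55 + 75)/9 = 67.5556
Numerator Σ_{t=1}^{8}(y_t−ȳ)(y_{t+1}−ȳ) = 8.3580
Denominator Σ(y_t−ȳ)² = 1130.2222
r_1 = 8.3580 / 1130.2222 = 0.007

0.007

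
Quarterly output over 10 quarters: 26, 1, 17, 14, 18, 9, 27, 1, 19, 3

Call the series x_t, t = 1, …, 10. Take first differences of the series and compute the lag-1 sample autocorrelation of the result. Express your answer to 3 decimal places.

First differences Δx: -25, 16, -3, 4, -9, 18, -26, 18, -16
Mean of differences = -2.5556
Numerator Σ(Δx_t−Δx̄)(Δx_{t+1}−Δx̄) = -1842.5309
Denominator Σ(Δx_t−Δx̄)² = 2508.2222
r_1(Δx) = -1842.5309 / 2508.2222 = -0.735

-0.735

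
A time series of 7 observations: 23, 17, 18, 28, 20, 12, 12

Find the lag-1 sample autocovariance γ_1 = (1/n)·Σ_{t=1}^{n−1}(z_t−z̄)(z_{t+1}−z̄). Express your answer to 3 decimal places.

5.117

Mean z̄ = (23 + 17 + 18 + 28 + 20 + 12 + 12)/7 = 18.5714
Σ_{t=1}^{6}(z_t−z̄)(z_{t+1}−z̄) = 35.8163
γ_1 = 35.8163 / 7 = 5.117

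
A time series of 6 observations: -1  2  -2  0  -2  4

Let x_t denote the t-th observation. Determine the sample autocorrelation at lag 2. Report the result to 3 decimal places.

0.218

Mean x̄ = (-1 + 2 − 2 + 0 − 2 + 4)/6 = 0.1667
Deviations from mean: -1.1667, 1.8333, -2.1667, -0.1667, -2.1667, 3.8333
Σ(x_t−x̄)(x_{t+2}−x̄) = (2.5278) + (-0.3056) + (4.6944) + (-0.6389) = 6.2778
Denominator Σ(x_t−x̄)² = 28.8333
r_2 = 6.2778 / 28.8333 = 0.218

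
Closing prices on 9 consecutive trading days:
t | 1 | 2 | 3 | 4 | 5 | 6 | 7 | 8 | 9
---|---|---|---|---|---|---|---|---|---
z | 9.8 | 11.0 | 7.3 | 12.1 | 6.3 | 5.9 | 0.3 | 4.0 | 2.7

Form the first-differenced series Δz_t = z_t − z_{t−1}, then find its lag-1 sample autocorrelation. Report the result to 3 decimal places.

-0.694

First differences Δz: 1.2, -3.7, 4.8, -5.8, -0.4, -5.6, 3.7, -1.3
Mean of differences = -0.8875
Numerator Σ(Δz_t−Δz̄)(Δz_{t+1}−Δz̄) = -78.0102
Denominator Σ(Δz_t−Δz̄)² = 112.4088
r_1(Δz) = -78.0102 / 112.4088 = -0.694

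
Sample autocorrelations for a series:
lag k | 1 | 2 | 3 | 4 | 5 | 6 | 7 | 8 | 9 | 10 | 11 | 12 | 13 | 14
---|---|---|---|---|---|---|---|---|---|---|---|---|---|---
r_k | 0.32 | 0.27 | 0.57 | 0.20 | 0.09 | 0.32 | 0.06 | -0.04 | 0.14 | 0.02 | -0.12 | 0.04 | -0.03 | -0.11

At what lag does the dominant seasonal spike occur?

The largest autocorrelation is r_3 = 0.57; the remaining lags stay at or below 0.32. The elevated value at lag 1 (0.32), dropping to 0.27 at lag 2, reflects decaying short-term dependence rather than seasonality.
The dominant spike at lag 3 indicates a seasonal period of 3.

3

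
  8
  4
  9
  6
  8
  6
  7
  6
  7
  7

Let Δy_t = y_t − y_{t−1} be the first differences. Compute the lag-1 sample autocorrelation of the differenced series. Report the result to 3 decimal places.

-0.799

First differences Δy: -4, 5, -3, 2, -2, 1, -1, 1, 0
Mean of differences = -0.1111
Numerator Σ(Δy_t−Δȳ)(Δy_{t+1}−Δȳ) = -48.6790
Denominator Σ(Δy_t−Δȳ)² = 60.8889
r_1(Δy) = -48.6790 / 60.8889 = -0.799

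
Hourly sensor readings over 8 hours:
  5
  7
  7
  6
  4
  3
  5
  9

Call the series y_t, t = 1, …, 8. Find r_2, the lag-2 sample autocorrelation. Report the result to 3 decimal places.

Mean ȳ = (5 + 7 + 7 + 6 + 4 + 3 + 5 + 9)/8 = 5.7500
Deviations from mean: -0.7500, 1.2500, 1.2500, 0.2500, -1.7500, -2.7500, -0.7500, 3.2500
Σ(y_t−ȳ)(y_{t+2}−ȳ) = (-0.9375) + (0.3125) + (-2.1875) + (-0.6875) + (1.3125) + (-8.9375) = -11.1250
Denominator Σ(y_t−ȳ)² = 25.5000
r_2 = -11.1250 / 25.5000 = -0.436

-0.436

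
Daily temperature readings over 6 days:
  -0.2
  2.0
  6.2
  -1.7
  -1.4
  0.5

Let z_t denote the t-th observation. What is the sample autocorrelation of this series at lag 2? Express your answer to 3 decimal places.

-0.464

Mean z̄ = (-0.2 + 2.0 + 6.2 − 1.7 − 1.4 + 0.5)/6 = 0.9000
Σ(z_t−z̄)(z_{t+2}−z̄) = (-5.8300) + (-2.8600) + (-12.1900) + (1.0400) = -19.8400
Denominator Σ(z_t−z̄)² = 42.7200
r_2 = -19.8400 / 42.7200 = -0.464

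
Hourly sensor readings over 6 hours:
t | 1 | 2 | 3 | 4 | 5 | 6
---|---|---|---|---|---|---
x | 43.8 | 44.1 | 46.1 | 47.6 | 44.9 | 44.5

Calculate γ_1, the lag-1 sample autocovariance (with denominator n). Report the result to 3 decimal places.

0.377

Mean x̄ = (43.8 + 44.1 + 46.1 + 47.6 + 44.9 + 44.5)/6 = 45.1667
Σ_{t=1}^{5}(x_t−x̄)(x_{t+1}−x̄) = 2.2622
γ_1 = 2.2622 / 6 = 0.377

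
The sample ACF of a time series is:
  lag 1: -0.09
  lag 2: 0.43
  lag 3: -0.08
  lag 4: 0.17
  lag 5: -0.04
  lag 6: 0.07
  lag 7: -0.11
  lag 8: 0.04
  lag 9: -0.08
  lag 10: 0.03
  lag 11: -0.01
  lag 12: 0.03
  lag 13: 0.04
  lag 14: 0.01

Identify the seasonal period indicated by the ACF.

The largest autocorrelation is r_2 = 0.43, with a weaker echo at lag 4 (0.17); the remaining lags stay at or below 0.07.
The dominant spike at lag 2 indicates a seasonal period of 2.

2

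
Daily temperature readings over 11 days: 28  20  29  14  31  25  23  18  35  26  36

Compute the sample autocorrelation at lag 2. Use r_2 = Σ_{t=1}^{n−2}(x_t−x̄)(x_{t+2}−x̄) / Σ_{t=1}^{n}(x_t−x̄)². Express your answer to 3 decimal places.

Mean x̄ = (28 + 20 + 29 + 14 + 31 + 25 + 23 + 18 + 35 + 26 + 36)/11 = 25.9091
Numerator Σ_{t=1}^{9}(x_t−x̄)(x_{t+2}−x̄) = 160.3471
Denominator Σ(x_t−x̄)² = 472.9091
r_2 = 160.3471 / 472.9091 = 0.339

0.339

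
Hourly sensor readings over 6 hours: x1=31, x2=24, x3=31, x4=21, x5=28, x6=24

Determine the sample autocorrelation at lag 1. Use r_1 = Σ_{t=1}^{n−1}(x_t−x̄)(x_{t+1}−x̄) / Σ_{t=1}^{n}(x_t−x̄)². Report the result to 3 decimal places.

-0.693

Mean x̄ = (31 + 24 + 31 + 21 + 28 + 24)/6 = 26.5000
Deviations from mean: 4.5000, -2.5000, 4.5000, -5.5000, 1.5000, -2.5000
Σ(x_t−x̄)(x_{t+1}−x̄) = (-11.2500) + (-11.2500) + (-24.7500) + (-8.2500) + (-3.7500) = -59.2500
Denominator Σ(x_t−x̄)² = 85.5000
r_1 = -59.2500 / 85.5000 = -0.693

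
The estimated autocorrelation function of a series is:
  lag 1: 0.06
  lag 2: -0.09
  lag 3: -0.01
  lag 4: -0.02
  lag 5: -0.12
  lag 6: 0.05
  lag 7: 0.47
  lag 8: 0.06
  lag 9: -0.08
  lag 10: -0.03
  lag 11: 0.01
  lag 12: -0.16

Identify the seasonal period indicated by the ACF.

7

The largest autocorrelation is r_7 = 0.47; the remaining lags stay at or below 0.06.
The dominant spike at lag 7 indicates a seasonal period of 7.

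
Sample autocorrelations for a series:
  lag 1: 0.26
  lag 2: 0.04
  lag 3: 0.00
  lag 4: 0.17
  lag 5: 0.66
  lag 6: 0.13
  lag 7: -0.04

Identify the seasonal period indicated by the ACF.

The largest autocorrelation is r_5 = 0.66; the remaining lags stay at or below 0.26. The elevated value at lag 1 (0.26), dropping to 0.04 at lag 2, reflects decaying short-term dependence rather than seasonality.
The dominant spike at lag 5 indicates a seasonal period of 5.

5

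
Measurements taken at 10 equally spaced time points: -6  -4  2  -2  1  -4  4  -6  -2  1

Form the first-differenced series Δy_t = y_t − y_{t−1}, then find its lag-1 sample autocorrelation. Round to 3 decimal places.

First differences Δy: 2, 6, -4, 3, -5, 8, -10, 4, 3
Mean of differences = 0.7778
Numerator Σ(Δy_t−Δȳ)(Δy_{t+1}−Δȳ) = -189.1605
Denominator Σ(Δy_t−Δȳ)² = 273.5556
r_1(Δy) = -189.1605 / 273.5556 = -0.691

-0.691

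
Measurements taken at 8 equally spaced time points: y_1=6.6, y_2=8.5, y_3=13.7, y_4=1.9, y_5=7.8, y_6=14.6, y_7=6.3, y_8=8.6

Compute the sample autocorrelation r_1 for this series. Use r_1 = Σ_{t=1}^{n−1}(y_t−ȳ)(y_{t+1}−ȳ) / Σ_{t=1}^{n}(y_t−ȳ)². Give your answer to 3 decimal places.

-0.408

Mean ȳ = (6.6 + 8.5 + 13.7 + 1.9 + 7.8 + 14.6 + 6.3 + 8.6)/8 = 8.5000
Numerator Σ_{t=1}^{7}(y_t−ȳ)(y_{t+1}−ȳ) = -47.6100
Denominator Σ(y_t−ȳ)² = 116.7600
r_1 = -47.6100 / 116.7600 = -0.408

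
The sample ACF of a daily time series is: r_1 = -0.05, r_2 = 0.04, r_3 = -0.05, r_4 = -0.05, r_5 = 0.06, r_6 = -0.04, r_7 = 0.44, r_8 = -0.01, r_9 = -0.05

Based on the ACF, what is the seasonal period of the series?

7

The largest autocorrelation is r_7 = 0.44; the remaining lags stay at or below 0.06.
The dominant spike at lag 7 indicates a seasonal period of 7.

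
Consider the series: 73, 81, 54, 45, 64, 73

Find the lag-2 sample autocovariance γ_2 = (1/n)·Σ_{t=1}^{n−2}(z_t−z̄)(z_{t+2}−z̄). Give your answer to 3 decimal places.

Mean z̄ = (73 + 81 + 54 + 45 + 64 + 73)/6 = 65.0000
Deviations: 8.0000, 16.0000, -11.0000, -20.0000, -1.0000, 8.0000
Σ_{t=1}^{4}(z_t−z̄)(z_{t+2}−z̄) = -557.0000
γ_2 = -557.0000 / 6 = -92.833

-92.833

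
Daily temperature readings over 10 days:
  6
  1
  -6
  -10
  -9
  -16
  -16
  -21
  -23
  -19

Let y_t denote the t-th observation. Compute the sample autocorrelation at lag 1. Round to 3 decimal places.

Mean ȳ = (6 + 1 − 6 − 10 − 9 − 16 − 16 − 21 − 23 − 19)/10 = -11.3000
Numerator Σ_{t=1}^{9}(y_t−ȳ)(y_{t+1}−ȳ) = 548.3100
Denominator Σ(y_t−ȳ)² = 820.1000
r_1 = 548.3100 / 820.1000 = 0.669

0.669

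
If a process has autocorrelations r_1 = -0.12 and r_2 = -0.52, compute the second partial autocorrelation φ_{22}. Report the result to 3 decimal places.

-0.542

φ_{22} = (r_2 − r_1²) / (1 − r_1²)
r_1² = (-0.12)² = 0.0144
Numerator = -0.52 − 0.0144 = -0.5344; denominator = 1 − 0.0144 = 0.9856
φ_{22} = -0.5344 / 0.9856 = -0.542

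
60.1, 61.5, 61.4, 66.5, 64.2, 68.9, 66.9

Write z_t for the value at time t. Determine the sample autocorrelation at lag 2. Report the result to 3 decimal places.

0.242

Mean z̄ = (60.1 + 61.5 + 61.4 + 66.5 + 64.2 + 68.9 + 66.9)/7 = 64.2143
Numerator Σ_{t=1}^{5}(z_t−z̄)(z_{t+2}−z̄) = 16.0867
Denominator Σ(z_t−z̄)² = 66.6086
r_2 = 16.0867 / 66.6086 = 0.242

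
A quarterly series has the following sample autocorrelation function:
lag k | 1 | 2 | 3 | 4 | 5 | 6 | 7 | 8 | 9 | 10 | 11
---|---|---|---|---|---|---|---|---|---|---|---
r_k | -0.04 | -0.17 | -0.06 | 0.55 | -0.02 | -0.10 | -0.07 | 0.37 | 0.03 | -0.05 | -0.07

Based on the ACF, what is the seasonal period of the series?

The largest autocorrelation is r_4 = 0.55, with a weaker echo at lag 8 (0.37); the remaining lags stay at or below 0.03.
The dominant spike at lag 4 indicates a seasonal period of 4.

4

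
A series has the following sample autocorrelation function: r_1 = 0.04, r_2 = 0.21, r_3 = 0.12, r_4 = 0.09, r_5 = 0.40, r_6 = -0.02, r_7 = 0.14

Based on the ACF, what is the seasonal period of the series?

The largest autocorrelation is r_5 = 0.40; the remaining lags stay at or below 0.21.
The dominant spike at lag 5 indicates a seasonal period of 5.

5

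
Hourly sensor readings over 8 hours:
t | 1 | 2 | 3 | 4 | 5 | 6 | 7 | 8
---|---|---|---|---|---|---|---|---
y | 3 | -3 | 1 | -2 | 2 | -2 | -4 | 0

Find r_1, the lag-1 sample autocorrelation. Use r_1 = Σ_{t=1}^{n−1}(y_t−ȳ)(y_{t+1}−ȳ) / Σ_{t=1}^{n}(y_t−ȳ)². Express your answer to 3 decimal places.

Mean ȳ = (3 − 3 + 1 − 2 + 2 − 2 − 4 + 0)/8 = -0.6250
Σ(y_t−ȳ)(y_{t+1}−ȳ) = (-8.6094) + (-3.8594) + (-2.2344) + (-3.6094) + (-3.6094) + (4.6406) + (-2.1094) = -19.3906
Denominator Σ(y_t−ȳ)² = 43.8750
r_1 = -19.3906 / 43.8750 = -0.442

-0.442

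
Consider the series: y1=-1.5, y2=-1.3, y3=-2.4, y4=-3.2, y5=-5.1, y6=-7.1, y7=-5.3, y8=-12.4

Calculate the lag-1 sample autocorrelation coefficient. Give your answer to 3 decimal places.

Mean ȳ = (-1.5 − 1.3 − 2.4 − 3.2 − 5.1 − 7.1 − 5.3 − 12.4)/8 = -4.7875
Numerator Σ_{t=1}^{7}(y_t−ȳ)(y_{t+1}−ȳ) = 28.8948
Denominator Σ(y_t−ȳ)² = 94.8488
r_1 = 28.8948 / 94.8488 = 0.305

0.305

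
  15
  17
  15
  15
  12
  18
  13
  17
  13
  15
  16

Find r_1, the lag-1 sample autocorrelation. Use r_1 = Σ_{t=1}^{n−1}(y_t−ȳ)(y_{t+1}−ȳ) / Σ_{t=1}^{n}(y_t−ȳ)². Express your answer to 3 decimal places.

Mean ȳ = (15 + 17 + 15 + 15 + 12 + 18 + 13 + 17 + 13 + 15 + 16)/11 = 15.0909
Numerator Σ_{t=1}^{10}(y_t−ȳ)(y_{t+1}−ȳ) = -23.0083
Denominator Σ(y_t−ȳ)² = 34.9091
r_1 = -23.0083 / 34.9091 = -0.659

-0.659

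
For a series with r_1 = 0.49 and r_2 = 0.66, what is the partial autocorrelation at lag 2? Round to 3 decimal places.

φ_{22} = (r_2 − r_1²) / (1 − r_1²)
r_1² = (0.49)² = 0.2401
Numerator = 0.66 − 0.2401 = 0.4199; denominator = 1 − 0.2401 = 0.7599
φ_{22} = 0.4199 / 0.7599 = 0.553

0.553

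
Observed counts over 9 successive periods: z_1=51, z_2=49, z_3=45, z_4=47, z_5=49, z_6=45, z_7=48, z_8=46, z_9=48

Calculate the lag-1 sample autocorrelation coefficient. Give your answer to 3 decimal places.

Mean z̄ = (51 + 49 + 45 + 47 + 49 + 45 + 48 + 46 + 48)/9 = 47.5556
Numerator Σ_{t=1}^{8}(z_t−z̄)(z_{t+1}−z̄) = -4.3086
Denominator Σ(z_t−z̄)² = 32.2222
r_1 = -4.3086 / 32.2222 = -0.134

-0.134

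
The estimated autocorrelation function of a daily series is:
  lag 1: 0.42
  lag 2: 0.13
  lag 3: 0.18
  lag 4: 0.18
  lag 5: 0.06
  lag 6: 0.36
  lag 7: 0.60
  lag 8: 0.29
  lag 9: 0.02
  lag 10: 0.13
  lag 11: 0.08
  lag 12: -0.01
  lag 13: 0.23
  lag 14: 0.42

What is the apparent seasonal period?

7

The largest autocorrelation is r_7 = 0.60; the remaining lags stay at or below 0.42. The elevated value at lag 1 (0.42), dropping to 0.13 at lag 2, reflects decaying short-term dependence rather than seasonality.
The dominant spike at lag 7 indicates a seasonal period of 7.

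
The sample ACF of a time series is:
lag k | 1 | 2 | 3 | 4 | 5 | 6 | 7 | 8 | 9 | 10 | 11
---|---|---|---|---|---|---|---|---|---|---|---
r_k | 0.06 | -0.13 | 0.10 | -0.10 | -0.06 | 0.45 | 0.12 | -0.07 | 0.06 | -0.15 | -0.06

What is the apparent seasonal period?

The largest autocorrelation is r_6 = 0.45; the remaining lags stay at or below 0.12.
The dominant spike at lag 6 indicates a seasonal period of 6.

6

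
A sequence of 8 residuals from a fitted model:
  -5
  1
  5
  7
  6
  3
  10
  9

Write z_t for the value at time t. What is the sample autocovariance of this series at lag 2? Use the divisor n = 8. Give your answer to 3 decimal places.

Mean z̄ = (-5 + 1 + 5 + 7 + 6 + 3 + 10 + 9)/8 = 4.5000
Σ_{t=1}^{6}(z_t−z̄)(z_{t+2}−z̄) = -15.0000
γ_2 = -15.0000 / 8 = -1.875

-1.875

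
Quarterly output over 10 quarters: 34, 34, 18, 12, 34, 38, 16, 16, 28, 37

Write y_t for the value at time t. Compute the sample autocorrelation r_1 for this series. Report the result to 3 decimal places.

Mean ȳ = (34 + 34 + 18 + 12 + 34 + 38 + 16 + 16 + 28 + 37)/10 = 26.7000
Numerator Σ_{t=1}^{9}(y_t−ȳ)(y_{t+1}−ȳ) = 85.9100
Denominator Σ(y_t−ȳ)² = 916.1000
r_1 = 85.9100 / 916.1000 = 0.094

0.094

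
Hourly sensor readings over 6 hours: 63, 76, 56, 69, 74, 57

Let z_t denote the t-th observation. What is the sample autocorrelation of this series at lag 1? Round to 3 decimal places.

Mean z̄ = (63 + 76 + 56 + 69 + 74 + 57)/6 = 65.8333
Σ(z_t−z̄)(z_{t+1}−z̄) = (-28.8056) + (-99.9722) + (-31.1389) + (25.8611) + (-72.1389) = -206.1944
Denominator Σ(z_t−z̄)² = 362.8333
r_1 = -206.1944 / 362.8333 = -0.568

-0.568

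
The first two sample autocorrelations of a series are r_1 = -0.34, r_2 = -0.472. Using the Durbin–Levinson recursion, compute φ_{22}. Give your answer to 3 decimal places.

-0.664

φ_{22} = (r_2 − r_1²) / (1 − r_1²)
r_1² = (-0.34)² = 0.1156
Numerator = -0.472 − 0.1156 = -0.5876; denominator = 1 − 0.1156 = 0.8844
φ_{22} = -0.5876 / 0.8844 = -0.664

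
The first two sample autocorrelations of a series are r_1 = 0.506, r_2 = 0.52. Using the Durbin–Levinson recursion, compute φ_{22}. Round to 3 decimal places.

0.355

φ_{22} = (r_2 − r_1²) / (1 − r_1²)
r_1² = (0.506)² = 0.256036
Numerator = 0.52 − 0.2560 = 0.2640; denominator = 1 − 0.2560 = 0.7440
φ_{22} = 0.2640 / 0.7440 = 0.355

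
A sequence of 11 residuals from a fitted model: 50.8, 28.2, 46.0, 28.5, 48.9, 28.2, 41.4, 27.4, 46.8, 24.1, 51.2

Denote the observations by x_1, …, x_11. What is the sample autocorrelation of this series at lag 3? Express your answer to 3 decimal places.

-0.605

Mean x̄ = (50.8 + 28.2 + 46.0 + 28.5 + 48.9 + 28.2 + 41.4 + 27.4 + 46.8 + 24.1 + 51.2)/11 = 38.3182
Numerator Σ_{t=1}^{8}(x_t−x̄)(x_{t+3}−x̄) = -723.4201
Denominator Σ(x_t−x̄)² = 1196.6764
r_3 = -723.4201 / 1196.6764 = -0.605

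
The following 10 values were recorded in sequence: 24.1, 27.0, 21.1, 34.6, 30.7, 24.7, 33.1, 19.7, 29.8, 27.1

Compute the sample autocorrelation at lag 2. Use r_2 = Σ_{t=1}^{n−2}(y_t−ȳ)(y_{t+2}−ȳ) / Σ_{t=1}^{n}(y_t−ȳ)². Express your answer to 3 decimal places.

0.152

Mean ȳ = (24.1 + 27.0 + 21.1 + 34.6 + 30.7 + 24.7 + 33.1 + 19.7 + 29.8 + 27.1)/10 = 27.1900
Numerator Σ_{t=1}^{8}(y_t−ȳ)(y_{t+2}−ȳ) = 33.0768
Denominator Σ(y_t−ȳ)² = 217.9490
r_2 = 33.0768 / 217.9490 = 0.152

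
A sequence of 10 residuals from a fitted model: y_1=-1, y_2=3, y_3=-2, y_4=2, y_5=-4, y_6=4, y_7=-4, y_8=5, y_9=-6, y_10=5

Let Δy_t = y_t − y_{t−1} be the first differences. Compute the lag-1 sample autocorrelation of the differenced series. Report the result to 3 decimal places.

-0.856

First differences Δy: 4, -5, 4, -6, 8, -8, 9, -11, 11
Mean of differences = 0.6667
Numerator Σ(Δy_t−Δȳ)(Δy_{t+1}−Δȳ) = -462.4444
Denominator Σ(Δy_t−Δȳ)² = 540.0000
r_1(Δy) = -462.4444 / 540.0000 = -0.856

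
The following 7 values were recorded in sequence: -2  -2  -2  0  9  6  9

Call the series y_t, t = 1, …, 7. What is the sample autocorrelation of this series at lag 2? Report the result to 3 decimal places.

Mean ȳ = (-2 − 2 − 2 + 0 + 9 + 6 + 9)/7 = 2.5714
Deviations from mean: -4.5714, -4.5714, -4.5714, -2.5714, 6.4286, 3.4286, 6.4286
Numerator Σ_{t=1}^{5}(y_t−ȳ)(y_{t+2}−ȳ) = 35.7755
Denominator Σ(y_t−ȳ)² = 163.7143
r_2 = 35.7755 / 163.7143 = 0.219

0.219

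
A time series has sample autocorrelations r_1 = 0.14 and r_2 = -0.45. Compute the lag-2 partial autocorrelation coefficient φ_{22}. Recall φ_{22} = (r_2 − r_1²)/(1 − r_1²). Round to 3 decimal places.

φ_{22} = (r_2 − r_1²) / (1 − r_1²)
r_1² = (0.14)² = 0.0196
Numerator = -0.45 − 0.0196 = -0.4696; denominator = 1 − 0.0196 = 0.9804
φ_{22} = -0.4696 / 0.9804 = -0.479

-0.479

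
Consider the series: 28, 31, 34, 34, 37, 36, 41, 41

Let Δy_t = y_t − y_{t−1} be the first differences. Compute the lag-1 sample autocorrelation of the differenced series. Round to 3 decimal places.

First differences Δy: 3, 3, 0, 3, -1, 5, 0
Mean of differences = 1.8571
Numerator Σ(Δy_t−Δȳ)(Δy_{t+1}−Δȳ) = -21.0204
Denominator Σ(Δy_t−Δȳ)² = 28.8571
r_1(Δy) = -21.0204 / 28.8571 = -0.728

-0.728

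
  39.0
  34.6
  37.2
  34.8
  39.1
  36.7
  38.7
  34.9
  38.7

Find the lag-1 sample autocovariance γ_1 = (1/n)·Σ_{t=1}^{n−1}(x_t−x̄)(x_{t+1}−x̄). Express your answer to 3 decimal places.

-2.044

Mean x̄ = (39.0 + 34.6 + 37.2 + 34.8 + 39.1 + 36.7 + 38.7 + 34.9 + 38.7)/9 = 37.0778
Σ_{t=1}^{8}(x_t−x̄)(x_{t+1}−x̄) = -18.3927
γ_1 = -18.3927 / 9 = -2.044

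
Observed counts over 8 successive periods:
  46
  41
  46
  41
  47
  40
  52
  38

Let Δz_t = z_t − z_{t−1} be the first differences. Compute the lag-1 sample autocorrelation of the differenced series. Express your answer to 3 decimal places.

First differences Δz: -5, 5, -5, 6, -7, 12, -14
Mean of differences = -1.1429
Numerator Σ(Δz_t−Δz̄)(Δz_{t+1}−Δz̄) = -362.7347
Denominator Σ(Δz_t−Δz̄)² = 490.8571
r_1(Δz) = -362.7347 / 490.8571 = -0.739

-0.739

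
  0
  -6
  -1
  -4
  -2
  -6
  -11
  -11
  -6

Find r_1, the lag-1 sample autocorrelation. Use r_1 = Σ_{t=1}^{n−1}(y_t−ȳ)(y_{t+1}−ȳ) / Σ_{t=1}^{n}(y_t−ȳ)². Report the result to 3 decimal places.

Mean ȳ = (0 − 6 − 1 − 4 − 2 − 6 − 11 − 11 − 6)/9 = -5.2222
Numerator Σ_{t=1}^{8}(y_t−ȳ)(y_{t+1}−ȳ) = 41.6173
Denominator Σ(y_t−ȳ)² = 125.5556
r_1 = 41.6173 / 125.5556 = 0.331

0.331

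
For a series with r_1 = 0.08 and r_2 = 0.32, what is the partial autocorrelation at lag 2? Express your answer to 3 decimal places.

0.316

φ_{22} = (r_2 − r_1²) / (1 − r_1²)
r_1² = (0.08)² = 0.0064
Numerator = 0.32 − 0.0064 = 0.3136; denominator = 1 − 0.0064 = 0.9936
φ_{22} = 0.3136 / 0.9936 = 0.316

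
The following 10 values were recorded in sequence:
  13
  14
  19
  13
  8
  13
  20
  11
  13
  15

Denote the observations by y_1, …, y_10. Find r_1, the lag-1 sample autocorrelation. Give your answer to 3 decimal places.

Mean ȳ = (13 + 14 + 19 + 13 + 8 + 13 + 20 + 11 + 13 + 15)/10 = 13.9000
Numerator Σ_{t=1}^{9}(y_t−ȳ)(y_{t+1}−ȳ) = -15.1100
Denominator Σ(y_t−ȳ)² = 110.9000
r_1 = -15.1100 / 110.9000 = -0.136

-0.136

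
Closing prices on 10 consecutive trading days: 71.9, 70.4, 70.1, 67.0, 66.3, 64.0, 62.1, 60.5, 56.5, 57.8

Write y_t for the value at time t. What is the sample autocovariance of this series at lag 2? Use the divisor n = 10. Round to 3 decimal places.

Mean ȳ = (71.9 + 70.4 + 70.1 + 67.0 + 66.3 + 64.0 + 62.1 + 60.5 + 56.5 + 57.8)/10 = 64.6600
Σ_{t=1}^{8}(y_t−ȳ)(y_{t+2}−ȳ) = 108.1688
γ_2 = 108.1688 / 10 = 10.817

10.817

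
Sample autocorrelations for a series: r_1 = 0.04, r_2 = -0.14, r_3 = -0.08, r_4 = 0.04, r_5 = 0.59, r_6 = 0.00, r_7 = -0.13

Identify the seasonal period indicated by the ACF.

The largest autocorrelation is r_5 = 0.59; the remaining lags stay at or below 0.04.
The dominant spike at lag 5 indicates a seasonal period of 5.

5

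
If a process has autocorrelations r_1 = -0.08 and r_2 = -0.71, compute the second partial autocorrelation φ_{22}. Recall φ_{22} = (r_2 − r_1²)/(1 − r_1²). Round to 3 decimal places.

-0.721

φ_{22} = (r_2 − r_1²) / (1 − r_1²)
r_1² = (-0.08)² = 0.0064
Numerator = -0.71 − 0.0064 = -0.7164; denominator = 1 − 0.0064 = 0.9936
φ_{22} = -0.7164 / 0.9936 = -0.721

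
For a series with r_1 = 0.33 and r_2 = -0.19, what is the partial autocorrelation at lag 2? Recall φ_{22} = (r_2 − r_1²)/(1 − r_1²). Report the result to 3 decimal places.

-0.335

φ_{22} = (r_2 − r_1²) / (1 − r_1²)
r_1² = (0.33)² = 0.1089
Numerator = -0.19 − 0.1089 = -0.2989; denominator = 1 − 0.1089 = 0.8911
φ_{22} = -0.2989 / 0.8911 = -0.335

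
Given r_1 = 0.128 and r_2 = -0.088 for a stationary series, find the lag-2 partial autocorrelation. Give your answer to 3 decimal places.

φ_{22} = (r_2 − r_1²) / (1 − r_1²)
r_1² = (0.128)² = 0.016384
Numerator = -0.088 − 0.0164 = -0.1044; denominator = 1 − 0.0164 = 0.9836
φ_{22} = -0.1044 / 0.9836 = -0.106

-0.106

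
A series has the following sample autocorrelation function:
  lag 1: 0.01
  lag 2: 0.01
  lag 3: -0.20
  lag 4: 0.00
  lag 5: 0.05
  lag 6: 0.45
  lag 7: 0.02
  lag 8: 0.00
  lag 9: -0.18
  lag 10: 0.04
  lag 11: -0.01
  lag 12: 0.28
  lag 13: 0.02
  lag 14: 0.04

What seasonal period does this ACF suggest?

The largest autocorrelation is r_6 = 0.45, with a weaker echo at lag 12 (0.28); the remaining lags stay at or below 0.05.
The dominant spike at lag 6 indicates a seasonal period of 6.

6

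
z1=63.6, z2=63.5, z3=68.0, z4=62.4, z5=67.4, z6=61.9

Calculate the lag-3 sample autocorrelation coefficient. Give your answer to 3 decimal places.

-0.301

Mean z̄ = (63.6 + 63.5 + 68.0 + 62.4 + 67.4 + 61.9)/6 = 64.4667
Deviations from mean: -0.8667, -0.9667, 3.5333, -2.0667, 2.9333, -2.5667
Σ(z_t−z̄)(z_{t+3}−z̄) = (1.7911) + (-2.8356) + (-9.0689) = -10.1133
Denominator Σ(z_t−z̄)² = 33.6333
r_3 = -10.1133 / 33.6333 = -0.301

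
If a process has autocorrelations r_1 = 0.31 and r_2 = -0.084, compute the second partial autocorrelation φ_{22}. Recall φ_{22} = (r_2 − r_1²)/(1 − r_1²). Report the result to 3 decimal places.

φ_{22} = (r_2 − r_1²) / (1 − r_1²)
r_1² = (0.31)² = 0.0961
Numerator = -0.084 − 0.0961 = -0.1801; denominator = 1 − 0.0961 = 0.9039
φ_{22} = -0.1801 / 0.9039 = -0.199

-0.199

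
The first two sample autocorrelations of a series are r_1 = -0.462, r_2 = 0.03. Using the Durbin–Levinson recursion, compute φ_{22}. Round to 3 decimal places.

φ_{22} = (r_2 − r_1²) / (1 − r_1²)
r_1² = (-0.462)² = 0.213444
Numerator = 0.03 − 0.2134 = -0.1834; denominator = 1 − 0.2134 = 0.7866
φ_{22} = -0.1834 / 0.7866 = -0.233

-0.233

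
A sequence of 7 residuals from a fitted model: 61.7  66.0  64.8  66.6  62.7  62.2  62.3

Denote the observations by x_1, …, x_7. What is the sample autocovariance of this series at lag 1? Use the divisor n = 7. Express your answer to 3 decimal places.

Mean x̄ = (61.7 + 66.0 + 64.8 + 66.6 + 62.7 + 62.2 + 62.3)/7 = 63.7571
Σ_{t=1}^{6}(x_t−x̄)(x_{t+1}−x̄) = 1.5996
γ_1 = 1.5996 / 7 = 0.229

0.229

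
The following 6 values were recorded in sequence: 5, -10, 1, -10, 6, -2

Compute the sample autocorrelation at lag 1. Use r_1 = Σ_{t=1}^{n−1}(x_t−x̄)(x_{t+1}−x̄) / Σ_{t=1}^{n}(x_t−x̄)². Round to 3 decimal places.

-0.668

Mean x̄ = (5 − 10 + 1 − 10 + 6 − 2)/6 = -1.6667
Deviations from mean: 6.6667, -8.3333, 2.6667, -8.3333, 7.6667, -0.3333
Σ(x_t−x̄)(x_{t+1}−x̄) = (-55.5556) + (-22.2222) + (-22.2222) + (-63.8889) + (-2.5556) = -166.4444
Denominator Σ(x_t−x̄)² = 249.3333
r_1 = -166.4444 / 249.3333 = -0.668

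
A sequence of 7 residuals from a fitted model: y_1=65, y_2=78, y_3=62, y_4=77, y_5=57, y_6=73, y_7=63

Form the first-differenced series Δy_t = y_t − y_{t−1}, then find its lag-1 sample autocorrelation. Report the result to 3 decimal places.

First differences Δy: 13, -16, 15, -20, 16, -10
Mean of differences = -0.3333
Numerator Σ(Δy_t−Δȳ)(Δy_{t+1}−Δȳ) = -1229.7778
Denominator Σ(Δy_t−Δȳ)² = 1405.3333
r_1(Δy) = -1229.7778 / 1405.3333 = -0.875

-0.875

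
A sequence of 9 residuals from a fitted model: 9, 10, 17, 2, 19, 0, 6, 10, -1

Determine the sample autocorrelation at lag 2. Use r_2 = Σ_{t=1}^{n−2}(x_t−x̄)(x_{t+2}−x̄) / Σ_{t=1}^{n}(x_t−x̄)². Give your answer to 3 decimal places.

0.313

Mean x̄ = (9 + 10 + 17 + 2 + 19 + 0 + 6 + 10 − 1)/9 = 8.0000
Σ(x_t−x̄)(x_{t+2}−x̄) = (9.0000) + (-12.0000) + (99.0000) + (48.0000) + (-22.0000) + (-16.0000) + (18.0000) = 124.0000
Denominator Σ(x_t−x̄)² = 396.0000
r_2 = 124.0000 / 396.0000 = 0.313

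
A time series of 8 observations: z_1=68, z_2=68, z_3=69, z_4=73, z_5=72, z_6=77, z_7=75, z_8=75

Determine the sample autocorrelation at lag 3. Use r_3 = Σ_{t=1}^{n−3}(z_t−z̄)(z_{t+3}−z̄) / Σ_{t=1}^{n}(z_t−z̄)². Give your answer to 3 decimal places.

Mean z̄ = (68 + 68 + 69 + 73 + 72 + 77 + 75 + 75)/8 = 72.1250
Σ(z_t−z̄)(z_{t+3}−z̄) = (-3.6094) + (0.5156) + (-15.2344) + (2.5156) + (-0.3594) = -16.1719
Denominator Σ(z_t−z̄)² = 84.8750
r_3 = -16.1719 / 84.8750 = -0.191

-0.191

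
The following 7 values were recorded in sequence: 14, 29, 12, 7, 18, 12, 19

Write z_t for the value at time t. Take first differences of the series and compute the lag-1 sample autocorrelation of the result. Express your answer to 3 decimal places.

-0.431

First differences Δz: 15, -17, -5, 11, -6, 7
Mean of differences = 0.8333
Numerator Σ(Δz_t−Δz̄)(Δz_{t+1}−Δz̄) = -319.5278
Denominator Σ(Δz_t−Δz̄)² = 740.8333
r_1(Δz) = -319.5278 / 740.8333 = -0.431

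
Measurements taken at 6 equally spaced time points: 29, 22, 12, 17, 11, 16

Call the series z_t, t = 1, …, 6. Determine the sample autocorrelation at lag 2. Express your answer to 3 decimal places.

Mean z̄ = (29 + 22 + 12 + 17 + 11 + 16)/6 = 17.8333
Deviations from mean: 11.1667, 4.1667, -5.8333, -0.8333, -6.8333, -1.8333
Numerator Σ_{t=1}^{4}(z_t−z̄)(z_{t+2}−z̄) = -27.2222
Denominator Σ(z_t−z̄)² = 226.8333
r_2 = -27.2222 / 226.8333 = -0.120

-0.120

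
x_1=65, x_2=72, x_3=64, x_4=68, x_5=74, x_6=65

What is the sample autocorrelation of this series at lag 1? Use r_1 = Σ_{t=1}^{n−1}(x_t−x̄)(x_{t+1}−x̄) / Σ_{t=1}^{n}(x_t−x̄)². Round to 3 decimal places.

Mean x̄ = (65 + 72 + 64 + 68 + 74 + 65)/6 = 68.0000
Σ(x_t−x̄)(x_{t+1}−x̄) = (-12.0000) + (-16.0000) + (0.0000) + (0.0000) + (-18.0000) = -46.0000
Denominator Σ(x_t−x̄)² = 86.0000
r_1 = -46.0000 / 86.0000 = -0.535

-0.535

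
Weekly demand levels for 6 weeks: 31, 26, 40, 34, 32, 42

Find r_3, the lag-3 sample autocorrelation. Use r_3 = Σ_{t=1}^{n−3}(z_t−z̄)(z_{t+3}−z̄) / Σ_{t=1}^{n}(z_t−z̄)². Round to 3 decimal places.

Mean z̄ = (31 + 26 + 40 + 34 + 32 + 42)/6 = 34.1667
Σ(z_t−z̄)(z_{t+3}−z̄) = (0.5278) + (17.6944) + (45.6944) = 63.9167
Denominator Σ(z_t−z̄)² = 176.8333
r_3 = 63.9167 / 176.8333 = 0.361

0.361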